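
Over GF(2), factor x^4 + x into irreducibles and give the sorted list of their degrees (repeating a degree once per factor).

Write h(x) = x^4 + x.
Roots in GF(2): h(0) = 0 → root; h(1) = 0 → root.
Linear factors from roots: (x), (x + 1).
Complete factorization: h(x) = (x)·(x + 1)·(x^2 + x + 1).
Factor degrees with multiplicity: 1 + 1 + 2 = 4.

1, 1, 2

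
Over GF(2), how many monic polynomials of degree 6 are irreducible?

By the necklace-counting formula, N_2(6) = (1/6) Σ_{d|6} μ(6/d)·2^d.
Divisors of 6: 1, 2, 3, 6; μ(6/d) for each: 1, -1, -1, 1.
Σ = 2^1 − 2^2 − 2^3 + 2^6 = 54.
N = 54/6 = 9.

9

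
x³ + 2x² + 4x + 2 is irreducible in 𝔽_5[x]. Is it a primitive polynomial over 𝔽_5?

Yes

Write f(x) = x³ + 2x² + 4x + 2.
|GF(5^3)^×| = 5^3 − 1 = 124. Prime factorization: 124 = 2^2·31.
f is primitive ⇔ x has order 124 in GF(5)[x]/(f), i.e. x^(124/q) ≠ 1 for each prime q | 124.
x^(62) mod f = 4.
x^(4) mod f = x + 4.
None equal 1, so x has full order 124; f is primitive.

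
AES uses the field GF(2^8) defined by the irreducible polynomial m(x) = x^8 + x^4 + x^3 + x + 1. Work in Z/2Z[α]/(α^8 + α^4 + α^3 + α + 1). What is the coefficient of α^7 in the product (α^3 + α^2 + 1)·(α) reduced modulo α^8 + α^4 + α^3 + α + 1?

0

Multiply in Z/2Z[α]: (α^3 + α^2 + 1)·(α) = α^4 + α^3 + α.
Reduced: α^4 + α^3 + α.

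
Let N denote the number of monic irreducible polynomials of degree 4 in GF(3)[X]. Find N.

18

By the necklace-counting formula, N_3(4) = (1/4) Σ_{d|4} μ(4/d)·3^d.
Divisors of 4: 1, 2, 4; μ(4/d) for each: 0, -1, 1.
Σ = − 3^2 + 3^4 = 72.
N = 72/4 = 18.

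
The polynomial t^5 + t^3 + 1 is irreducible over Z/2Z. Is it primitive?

Write f(t) = t^5 + t^3 + 1.
|GF(2^5)^×| = 2^5 − 1 = 31. Prime factorization: 31 = 31.
f is primitive ⇔ t has order 31 in GF(2)[t]/(f), i.e. t^(31/q) ≠ 1 for each prime q | 31.
t^(1) mod f = t.
None equal 1, so t has full order 31; f is primitive.

Yes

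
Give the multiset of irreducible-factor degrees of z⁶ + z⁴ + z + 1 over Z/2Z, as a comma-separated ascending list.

Write h(z) = z⁶ + z⁴ + z + 1.
Roots in Z/2Z: h(0) = 1; h(1) = 0 → root.
Linear factors from roots: (z + 1).
Complete factorization: h(z) = (z + 1)·(z² + z + 1)·(z³ + z + 1).
Factor degrees with multiplicity: 1 + 2 + 3 = 6.

1, 2, 3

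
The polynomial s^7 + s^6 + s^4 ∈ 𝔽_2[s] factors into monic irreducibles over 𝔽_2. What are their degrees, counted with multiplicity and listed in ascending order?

1, 1, 1, 1, 3

Write f(s) = s^7 + s^6 + s^4.
Roots in 𝔽_2: f(0) = 0 → root; f(1) = 1.
Linear factors from roots: (s).
Complete factorization: f(s) = (s)^4·(s^3 + s^2 + 1).
Factor degrees with multiplicity: 1 + 1 + 1 + 1 + 3 = 7.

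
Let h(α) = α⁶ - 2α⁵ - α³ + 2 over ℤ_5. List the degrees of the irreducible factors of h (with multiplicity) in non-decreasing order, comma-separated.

1, 2, 3

Roots in ℤ_5: h(0) = 2; h(1) = 0 → root; h(2) = 4; h(3) = 3; h(4) = 1.
Linear factors from roots: (α - 1).
Complete factorization: h(α) = (α - 1)·(α² - 2)·(α³ - α² + α + 1).
Factor degrees with multiplicity: 1 + 2 + 3 = 6.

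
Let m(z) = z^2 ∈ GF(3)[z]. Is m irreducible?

Check for roots in GF(3): m(0) = 0 → root; m(1) = 1; m(2) = 1.
m(0) = 0, so (z) divides m(z); m is reducible.

No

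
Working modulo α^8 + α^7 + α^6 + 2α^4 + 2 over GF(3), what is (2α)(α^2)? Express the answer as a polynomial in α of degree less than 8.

2α^3

Multiply in GF(3)[α]: (2α)·(α^2) = 2α^3.
Reduced: 2α^3.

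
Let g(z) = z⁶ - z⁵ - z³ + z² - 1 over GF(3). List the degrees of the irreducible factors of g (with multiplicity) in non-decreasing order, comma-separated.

Roots in GF(3): g(0) = 2; g(1) = 2; g(2) = 0 → root.
Linear factors from roots: (z + 1).
Complete factorization: g(z) = (z + 1)·(z² + 1)·(z³ + z² + z - 1).
Factor degrees with multiplicity: 1 + 2 + 3 = 6.

1, 2, 3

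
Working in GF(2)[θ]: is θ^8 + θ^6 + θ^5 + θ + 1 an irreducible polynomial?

Write g(θ) = θ^8 + θ^6 + θ^5 + θ + 1.
Check for roots in GF(2): g(0) = 1; g(1) = 1.
No roots, so no linear factors.
Monic irreducibles of degree 2 over GF(2): θ^2 + θ + 1.
None of them divide g (all give nonzero remainder).
Monic irreducibles of degree 3 over GF(2): θ^3 + θ + 1, θ^3 + θ^2 + 1.
None of them divide g (all give nonzero remainder).
Monic irreducibles of degree 4 over GF(2): θ^4 + θ + 1, θ^4 + θ^3 + 1, θ^4 + θ^3 + θ^2 + θ + 1.
None of them divide g (all give nonzero remainder).
No irreducible factor of degree ≤ 4 exists, so g is irreducible over GF(2).

Yes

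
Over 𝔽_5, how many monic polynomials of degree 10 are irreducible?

x^(5^10) − x is the product of all monic irreducibles of degree dividing 10; Möbius inversion gives N = (1/10) Σ μ(10/d)·5^d.
Divisors of 10: 1, 2, 5, 10; μ(10/d) for each: 1, -1, -1, 1.
Σ = 5^1 − 5^2 − 5^5 + 5^10 = 9762480.
N = 9762480/10 = 976248.

976248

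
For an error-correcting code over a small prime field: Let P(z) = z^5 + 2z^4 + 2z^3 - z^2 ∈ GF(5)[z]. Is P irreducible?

No

Check for roots in GF(5): P(0) = 0 → root; P(1) = 4; P(2) = 1; P(3) = 0 → root; P(4) = 3.
P(0) = 0, so (z) divides P(z); P is reducible.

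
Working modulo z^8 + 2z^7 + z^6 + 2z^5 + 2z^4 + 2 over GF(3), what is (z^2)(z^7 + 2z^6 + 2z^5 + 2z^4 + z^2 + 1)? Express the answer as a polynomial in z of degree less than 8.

Multiply in GF(3)[z]: (z^2)·(z^7 + 2z^6 + 2z^5 + 2z^4 + z^2 + 1) = z^9 + 2z^8 + 2z^7 + 2z^6 + z^4 + z^2.
Reduce using z^8 ≡ z^7 + 2z^6 + z^5 + z^4 + 1 (mod z^8 + 2z^7 + z^6 + 2z^5 + 2z^4 + 2).
Reduced: z^7 + z^5 + z^4 + z^2 + z.

z^7 + z^5 + z^4 + z^2 + z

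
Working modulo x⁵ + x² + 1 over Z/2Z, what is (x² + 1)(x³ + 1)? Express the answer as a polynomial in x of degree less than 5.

Multiply in Z/2Z[x]: (x² + 1)·(x³ + 1) = x⁵ + x³ + x² + 1.
Reduce using x⁵ ≡ x² + 1 (mod x⁵ + x² + 1).
Reduced: x³.

x^3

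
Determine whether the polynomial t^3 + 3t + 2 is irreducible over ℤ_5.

Write g(t) = t^3 + 3t + 2.
Check for roots in ℤ_5: g(0) = 2; g(1) = 1; g(2) = 1; g(3) = 3; g(4) = 3.
No roots. A degree-3 polynomial over a field with no linear factor is irreducible.

Yes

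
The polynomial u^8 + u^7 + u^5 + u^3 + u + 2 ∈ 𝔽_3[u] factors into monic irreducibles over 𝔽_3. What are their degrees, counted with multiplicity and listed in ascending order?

2, 2, 2, 2

Write h(u) = u^8 + u^7 + u^5 + u^3 + u + 2.
Roots in 𝔽_3: h(0) = 2; h(1) = 1; h(2) = 2.
Complete factorization: h(u) = (u^2 + 1)·(u^2 + 2u + 2)·(u^2 + u + 2)^2.
Factor degrees with multiplicity: 2 + 2 + 2 + 2 = 8.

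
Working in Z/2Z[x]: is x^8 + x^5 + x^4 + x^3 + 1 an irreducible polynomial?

Yes

Write f(x) = x^8 + x^5 + x^4 + x^3 + 1.
Check for roots in Z/2Z: f(0) = 1; f(1) = 1.
No roots, so no linear factors.
Monic irreducibles of degree 2 over GF(2): x^2 + x + 1.
None of them divide f (all give nonzero remainder).
Monic irreducibles of degree 3 over GF(2): x^3 + x + 1, x^3 + x^2 + 1.
None of them divide f (all give nonzero remainder).
Monic irreducibles of degree 4 over GF(2): x^4 + x + 1, x^4 + x^3 + 1, x^4 + x^3 + x^2 + x + 1.
None of them divide f (all give nonzero remainder).
No irreducible factor of degree ≤ 4 exists, so f is irreducible over GF(2).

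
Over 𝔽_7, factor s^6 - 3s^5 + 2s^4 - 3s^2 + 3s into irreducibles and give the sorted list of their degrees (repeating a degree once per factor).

Write h(s) = s^6 - 3s^5 + 2s^4 - 3s^2 + 3s.
Linear factors from roots: (s), (s - 1), (s + 1).
Complete factorization: h(s) = (s)·(s + 1)·(s - 1)·(s^3 - 3s^2 + 3s - 3).
Factor degrees with multiplicity: 1 + 1 + 1 + 3 = 6.

1, 1, 1, 3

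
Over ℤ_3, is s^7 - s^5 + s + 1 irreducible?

No

Write h(s) = s^7 - s^5 + s + 1.
Check for roots in ℤ_3: h(0) = 1; h(1) = 2; h(2) = 0 → root.
h(2) = 0, so (s − 2) divides h(s); h is reducible.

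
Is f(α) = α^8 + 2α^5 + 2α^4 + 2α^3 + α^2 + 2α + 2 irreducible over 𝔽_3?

No

Check for roots in 𝔽_3: f(0) = 2; f(1) = 0 → root; f(2) = 0 → root.
f(1) = 0, so (α − 1) divides f(α); f is reducible.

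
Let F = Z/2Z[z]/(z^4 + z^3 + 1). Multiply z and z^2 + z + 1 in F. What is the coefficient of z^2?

Multiply in Z/2Z[z]: (z)·(z^2 + z + 1) = z^3 + z^2 + z.
Reduced: z^3 + z^2 + z.

1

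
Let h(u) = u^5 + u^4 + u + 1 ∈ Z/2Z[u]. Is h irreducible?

Check for roots in Z/2Z: h(0) = 1; h(1) = 0 → root.
h(1) = 0, so (u − 1) divides h(u); h is reducible.

No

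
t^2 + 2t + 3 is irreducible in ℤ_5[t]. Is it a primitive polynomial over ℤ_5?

Write f(t) = t^2 + 2t + 3.
|GF(5^2)^×| = 5^2 − 1 = 24. Prime factorization: 24 = 2^3·3.
f is primitive ⇔ t has order 24 in GF(5)[t]/(f), i.e. t^(24/q) ≠ 1 for each prime q | 24.
t^(12) mod f = 4.
t^(8) mod f = 4t + 1.
None equal 1, so t has full order 24; f is primitive.

Yes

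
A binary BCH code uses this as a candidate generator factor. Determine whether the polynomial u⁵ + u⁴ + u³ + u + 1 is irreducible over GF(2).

Write m(u) = u⁵ + u⁴ + u³ + u + 1.
Check for roots in GF(2): m(0) = 1; m(1) = 1.
No roots, so no linear factors.
Monic irreducibles of degree 2 over GF(2): u² + u + 1.
None of them divide m (all give nonzero remainder).
No irreducible factor of degree ≤ 2 exists, so m is irreducible over GF(2).

Yes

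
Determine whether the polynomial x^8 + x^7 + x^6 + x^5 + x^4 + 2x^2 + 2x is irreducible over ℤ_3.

No

Write g(x) = x^8 + x^7 + x^6 + x^5 + x^4 + 2x^2 + 2x.
Check for roots in ℤ_3: g(0) = 0 → root; g(1) = 0 → root; g(2) = 1.
g(0) = 0, so (x) divides g(x); g is reducible.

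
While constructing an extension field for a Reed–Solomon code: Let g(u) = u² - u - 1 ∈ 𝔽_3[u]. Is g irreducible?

Check for roots in 𝔽_3: g(0) = 2; g(1) = 2; g(2) = 1.
No roots. A degree-2 polynomial over a field with no linear factor is irreducible.

Yes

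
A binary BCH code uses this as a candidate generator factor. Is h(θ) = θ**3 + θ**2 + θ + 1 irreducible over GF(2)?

No

Check for roots in GF(2): h(0) = 1; h(1) = 0 → root.
h(1) = 0, so (θ − 1) divides h(θ); h is reducible.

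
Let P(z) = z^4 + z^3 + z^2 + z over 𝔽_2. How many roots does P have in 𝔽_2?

2

Evaluate at each of the 2 elements of 𝔽_2:
P(0) = 0 → root; P(1) = 0 → root.
Roots: {0, 1}.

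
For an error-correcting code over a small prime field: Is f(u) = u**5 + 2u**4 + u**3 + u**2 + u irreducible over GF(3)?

Check for roots in GF(3): f(0) = 0 → root; f(1) = 0 → root; f(2) = 0 → root.
f(0) = 0, so (u) divides f(u); f is reducible.

No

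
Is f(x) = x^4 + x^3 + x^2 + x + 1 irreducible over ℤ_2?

Check for roots in ℤ_2: f(0) = 1; f(1) = 1.
No roots, so no linear factors.
Monic irreducibles of degree 2 over GF(2): x^2 + x + 1.
None of them divide f (all give nonzero remainder).
No irreducible factor of degree ≤ 2 exists, so f is irreducible over GF(2).

Yes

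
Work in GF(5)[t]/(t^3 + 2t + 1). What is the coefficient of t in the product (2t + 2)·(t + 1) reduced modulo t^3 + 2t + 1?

4

Multiply in GF(5)[t]: (2t + 2)·(t + 1) = 2t^2 + 4t + 2.
Reduced: 2t^2 + 4t + 2.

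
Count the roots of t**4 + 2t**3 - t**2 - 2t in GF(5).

Write f(t) = t**4 + 2t**3 - t**2 - 2t.
Evaluate at each of the 5 elements of GF(5):
f(0) = 0 → root; f(1) = 0 → root; f(2) = 4; f(3) = 0 → root; f(4) = 0 → root.
Roots: {0, 1, 3, 4}.

4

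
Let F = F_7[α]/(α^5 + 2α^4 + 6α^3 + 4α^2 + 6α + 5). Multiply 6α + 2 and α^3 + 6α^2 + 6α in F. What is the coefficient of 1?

0

Multiply in F_7[α]: (6α + 2)·(α^3 + 6α^2 + 6α) = 6α^4 + 3α^3 + 6α^2 + 5α.
Reduced: 6α^4 + 3α^3 + 6α^2 + 5α.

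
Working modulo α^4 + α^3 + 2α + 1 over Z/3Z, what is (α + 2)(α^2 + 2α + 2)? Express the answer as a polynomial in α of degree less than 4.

Multiply in Z/3Z[α]: (α + 2)·(α^2 + 2α + 2) = α^3 + α^2 + 1.
Reduced: α^3 + α^2 + 1.

α^3 + α^2 + 1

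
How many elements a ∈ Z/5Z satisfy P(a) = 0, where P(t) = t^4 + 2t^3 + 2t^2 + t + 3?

1

Evaluate at each of the 5 elements of Z/5Z:
P(0) = 3; P(1) = 4; P(2) = 0 → root; P(3) = 4; P(4) = 3.
Roots: {2}.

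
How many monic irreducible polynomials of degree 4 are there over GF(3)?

The number of monic irreducibles of degree 4 over GF(3) is (1/4)·Σ_{d∣4} μ(4/d) 3^d.
Divisors of 4: 1, 2, 4; μ(4/d) for each: 0, -1, 1.
Σ = − 3^2 + 3^4 = 72.
N = 72/4 = 18.

18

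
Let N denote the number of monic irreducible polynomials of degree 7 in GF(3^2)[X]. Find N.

The number of monic irreducibles of degree 7 over GF(9) is (1/7)·Σ_{d∣7} μ(7/d) 9^d.
Divisors of 7: 1, 7; μ(7/d) for each: -1, 1.
Σ = − 9^1 + 9^7 = 4782960.
N = 4782960/7 = 683280.

683280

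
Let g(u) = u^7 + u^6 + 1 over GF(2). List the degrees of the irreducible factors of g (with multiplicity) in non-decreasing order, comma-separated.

7

Roots in GF(2): g(0) = 1; g(1) = 1.
Complete factorization: g(u) = (u^7 + u^6 + 1).
Factor degrees with multiplicity: 7 = 7.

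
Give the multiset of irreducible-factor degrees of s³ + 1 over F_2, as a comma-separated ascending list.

1, 2

Write g(s) = s³ + 1.
Roots in F_2: g(0) = 1; g(1) = 0 → root.
Linear factors from roots: (s + 1).
Complete factorization: g(s) = (s + 1)·(s² + s + 1).
Factor degrees with multiplicity: 1 + 2 = 3.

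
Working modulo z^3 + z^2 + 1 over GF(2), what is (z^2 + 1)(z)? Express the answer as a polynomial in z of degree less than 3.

Multiply in GF(2)[z]: (z^2 + 1)·(z) = z^3 + z.
Reduce using z^3 ≡ z^2 + 1 (mod z^3 + z^2 + 1).
Reduced: z^2 + z + 1.

z^2 + z + 1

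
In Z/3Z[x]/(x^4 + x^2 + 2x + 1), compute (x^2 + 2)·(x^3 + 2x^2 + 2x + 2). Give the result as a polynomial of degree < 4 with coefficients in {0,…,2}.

Multiply in Z/3Z[x]: (x^2 + 2)·(x^3 + 2x^2 + 2x + 2) = x^5 + 2x^4 + x^3 + x + 1.
Reduce using x^4 ≡ 2x^2 + x + 2 (mod x^4 + x^2 + 2x + 1).
Reduced: 2x^2 + 2x + 2.

2x^2 + 2x + 2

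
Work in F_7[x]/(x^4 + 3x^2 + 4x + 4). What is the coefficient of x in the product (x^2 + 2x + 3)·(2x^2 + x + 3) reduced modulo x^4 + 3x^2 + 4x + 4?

Multiply in F_7[x]: (x^2 + 2x + 3)·(2x^2 + x + 3) = 2x^4 + 5x^3 + 4x^2 + 2x + 2.
Reduce using x^4 ≡ 4x^2 + 3x + 3 (mod x^4 + 3x^2 + 4x + 4).
Reduced: 5x^3 + 5x^2 + x + 1.

1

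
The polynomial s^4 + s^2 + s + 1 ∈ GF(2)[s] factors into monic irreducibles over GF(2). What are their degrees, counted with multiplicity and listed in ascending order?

Write f(s) = s^4 + s^2 + s + 1.
Roots in GF(2): f(0) = 1; f(1) = 0 → root.
Linear factors from roots: (s + 1).
Complete factorization: f(s) = (s + 1)·(s^3 + s^2 + 1).
Factor degrees with multiplicity: 1 + 3 = 4.

1, 3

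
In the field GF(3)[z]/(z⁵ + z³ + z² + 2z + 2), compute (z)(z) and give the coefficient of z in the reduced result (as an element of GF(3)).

Multiply in GF(3)[z]: (z)·(z) = z².
Reduced: z².

0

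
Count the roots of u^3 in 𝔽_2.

1

Write h(u) = u^3.
Evaluate at each of the 2 elements of 𝔽_2:
h(0) = 0 → root; h(1) = 1.
Roots: {0}.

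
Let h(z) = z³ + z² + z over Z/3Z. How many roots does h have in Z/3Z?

Evaluate at each of the 3 elements of Z/3Z:
h(0) = 0 → root; h(1) = 0 → root; h(2) = 2.
Roots: {0, 1}.

2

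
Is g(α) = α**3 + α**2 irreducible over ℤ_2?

Check for roots in ℤ_2: g(0) = 0 → root; g(1) = 0 → root.
g(0) = 0, so (α) divides g(α); g is reducible.

No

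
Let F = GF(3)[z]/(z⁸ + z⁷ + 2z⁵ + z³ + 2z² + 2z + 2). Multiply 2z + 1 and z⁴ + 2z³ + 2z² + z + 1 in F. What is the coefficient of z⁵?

2

Multiply in GF(3)[z]: (2z + 1)·(z⁴ + 2z³ + 2z² + z + 1) = 2z⁵ + 2z⁴ + z² + 1.
Reduced: 2z⁵ + 2z⁴ + z² + 1.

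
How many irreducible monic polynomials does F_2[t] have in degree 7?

18

The number of monic irreducibles of degree 7 over GF(2) is (1/7)·Σ_{d∣7} μ(7/d) 2^d.
Divisors of 7: 1, 7; μ(7/d) for each: -1, 1.
Σ = − 2^1 + 2^7 = 126.
N = 126/7 = 18.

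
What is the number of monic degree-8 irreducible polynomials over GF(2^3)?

Gauss's count: N_{8}(8) = (1/8) Σ_{d|8} μ(8/d)·8^d.
Divisors of 8: 1, 2, 4, 8; μ(8/d) for each: 0, 0, -1, 1.
Σ = − 8^4 + 8^8 = 16773120.
N = 16773120/8 = 2096640.

2096640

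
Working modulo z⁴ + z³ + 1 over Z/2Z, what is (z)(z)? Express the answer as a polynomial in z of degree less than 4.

z^2

Multiply in Z/2Z[z]: (z)·(z) = z².
Reduced: z².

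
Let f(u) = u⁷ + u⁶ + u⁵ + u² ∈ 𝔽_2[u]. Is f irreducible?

No

Check for roots in 𝔽_2: f(0) = 0 → root; f(1) = 0 → root.
f(0) = 0, so (u) divides f(u); f is reducible.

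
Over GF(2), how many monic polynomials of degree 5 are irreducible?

The number of monic irreducibles of degree 5 over GF(2) is (1/5)·Σ_{d∣5} μ(5/d) 2^d.
Divisors of 5: 1, 5; μ(5/d) for each: -1, 1.
Σ = − 2^1 + 2^5 = 30.
N = 30/5 = 6.

6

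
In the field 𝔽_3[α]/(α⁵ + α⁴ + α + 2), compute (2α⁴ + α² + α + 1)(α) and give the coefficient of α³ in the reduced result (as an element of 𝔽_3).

1

Multiply in 𝔽_3[α]: (2α⁴ + α² + α + 1)·(α) = 2α⁵ + α³ + α² + α.
Reduce using α⁵ ≡ 2α⁴ + 2α + 1 (mod α⁵ + α⁴ + α + 2).
Reduced: α⁴ + α³ + α² + 2α + 2.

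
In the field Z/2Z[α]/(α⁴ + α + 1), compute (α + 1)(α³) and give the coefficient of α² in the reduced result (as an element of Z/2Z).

0

Multiply in Z/2Z[α]: (α + 1)·(α³) = α⁴ + α³.
Reduce using α⁴ ≡ α + 1 (mod α⁴ + α + 1).
Reduced: α³ + α + 1.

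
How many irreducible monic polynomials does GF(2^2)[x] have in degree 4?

The number of monic irreducibles of degree 4 over GF(4) is (1/4)·Σ_{d∣4} μ(4/d) 4^d.
Divisors of 4: 1, 2, 4; μ(4/d) for each: 0, -1, 1.
Σ = − 4^2 + 4^4 = 240.
N = 240/4 = 60.

60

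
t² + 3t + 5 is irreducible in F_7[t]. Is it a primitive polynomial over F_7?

Yes

Write f(t) = t² + 3t + 5.
|GF(7^2)^×| = 7^2 − 1 = 48. Prime factorization: 48 = 2^4·3.
f is primitive ⇔ t has order 48 in GF(7)[t]/(f), i.e. t^(48/q) ≠ 1 for each prime q | 48.
t^(24) mod f = 6.
t^(16) mod f = 4.
None equal 1, so t has full order 48; f is primitive.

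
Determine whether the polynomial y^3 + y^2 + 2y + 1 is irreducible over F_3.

Write P(y) = y^3 + y^2 + 2y + 1.
Check for roots in F_3: P(0) = 1; P(1) = 2; P(2) = 2.
No roots. A degree-3 polynomial over a field with no linear factor is irreducible.

Yes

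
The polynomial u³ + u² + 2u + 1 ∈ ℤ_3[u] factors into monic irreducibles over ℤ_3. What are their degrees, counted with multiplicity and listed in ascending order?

Write h(u) = u³ + u² + 2u + 1.
Roots in ℤ_3: h(0) = 1; h(1) = 2; h(2) = 2.
Complete factorization: h(u) = (u³ + u² + 2u + 1).
Factor degrees with multiplicity: 3 = 3.

3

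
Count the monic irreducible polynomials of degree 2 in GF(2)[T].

By the necklace-counting formula, N_2(2) = (1/2) Σ_{d|2} μ(2/d)·2^d.
Divisors of 2: 1, 2; μ(2/d) for each: -1, 1.
Σ = − 2^1 + 2^2 = 2.
N = 2/2 = 1.

1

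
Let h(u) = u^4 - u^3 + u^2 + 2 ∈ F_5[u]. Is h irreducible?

No

Check for roots in F_5: h(0) = 2; h(1) = 3; h(2) = 4; h(3) = 0 → root; h(4) = 0 → root.
h(3) = 0, so (u − 3) divides h(u); h is reducible.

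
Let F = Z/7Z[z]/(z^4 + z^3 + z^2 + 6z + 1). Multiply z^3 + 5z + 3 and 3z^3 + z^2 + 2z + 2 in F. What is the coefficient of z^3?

Multiply in Z/7Z[z]: (z^3 + 5z + 3)·(3z^3 + z^2 + 2z + 2) = 3z^6 + z^5 + 3z^4 + 2z^3 + 6z^2 + 2z + 6.
Reduce using z^4 ≡ 6z^3 + 6z^2 + z + 6 (mod z^4 + z^3 + z^2 + 6z + 1).
Reduced: 5z^3 + 6z^2 + 6z + 4.

5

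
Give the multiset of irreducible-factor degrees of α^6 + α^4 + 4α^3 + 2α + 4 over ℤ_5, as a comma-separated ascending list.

1, 1, 2, 2

Write f(α) = α^6 + α^4 + 4α^3 + 2α + 4.
Roots in ℤ_5: f(0) = 4; f(1) = 2; f(2) = 0 → root; f(3) = 3; f(4) = 0 → root.
Linear factors from roots: (α + 3), (α + 1).
Complete factorization: f(α) = (α + 1)·(α + 3)·(α^2 + 2α + 4)·(α^2 + 4α + 2).
Factor degrees with multiplicity: 1 + 1 + 2 + 2 = 6.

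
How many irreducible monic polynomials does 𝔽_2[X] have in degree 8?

Gauss's count: N_{2}(8) = (1/8) Σ_{d|8} μ(8/d)·2^d.
Divisors of 8: 1, 2, 4, 8; μ(8/d) for each: 0, 0, -1, 1.
Σ = − 2^4 + 2^8 = 240.
N = 240/8 = 30.

30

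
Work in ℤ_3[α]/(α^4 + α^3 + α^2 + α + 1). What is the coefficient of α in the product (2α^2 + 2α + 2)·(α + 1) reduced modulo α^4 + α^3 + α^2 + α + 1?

Multiply in ℤ_3[α]: (2α^2 + 2α + 2)·(α + 1) = 2α^3 + α^2 + α + 2.
Reduced: 2α^3 + α^2 + α + 2.

1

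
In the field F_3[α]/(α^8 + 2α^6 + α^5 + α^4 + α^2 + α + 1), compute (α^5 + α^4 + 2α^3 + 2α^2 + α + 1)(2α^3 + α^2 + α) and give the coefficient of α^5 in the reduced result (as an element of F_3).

2

Multiply in F_3[α]: (α^5 + α^4 + 2α^3 + 2α^2 + α + 1)·(2α^3 + α^2 + α) = 2α^8 + α^5 + 2α^3 + 2α^2 + α.
Reduce using α^8 ≡ α^6 + 2α^5 + 2α^4 + 2α^2 + 2α + 2 (mod α^8 + 2α^6 + α^5 + α^4 + α^2 + α + 1).
Reduced: 2α^6 + 2α^5 + α^4 + 2α^3 + 2α + 1.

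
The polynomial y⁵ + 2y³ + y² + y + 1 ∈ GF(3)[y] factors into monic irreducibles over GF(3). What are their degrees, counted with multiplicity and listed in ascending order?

1, 2, 2

Write h(y) = y⁵ + 2y³ + y² + y + 1.
Roots in GF(3): h(0) = 1; h(1) = 0 → root; h(2) = 1.
Linear factors from roots: (y + 2).
Complete factorization: h(y) = (y + 2)·(y² + 1)·(y² + y + 2).
Factor degrees with multiplicity: 1 + 2 + 2 = 5.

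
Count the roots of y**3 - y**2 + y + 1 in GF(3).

Write f(y) = y**3 - y**2 + y + 1.
Evaluate at each of the 3 elements of GF(3):
f(0) = 1; f(1) = 2; f(2) = 1.
No element is a root.

0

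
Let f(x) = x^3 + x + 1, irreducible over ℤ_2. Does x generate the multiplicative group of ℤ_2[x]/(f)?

Yes

|GF(2^3)^×| = 2^3 − 1 = 7. Prime factorization: 7 = 7.
f is primitive ⇔ x has order 7 in GF(2)[x]/(f), i.e. x^(7/q) ≠ 1 for each prime q | 7.
x^(1) mod f = x.
None equal 1, so x has full order 7; f is primitive.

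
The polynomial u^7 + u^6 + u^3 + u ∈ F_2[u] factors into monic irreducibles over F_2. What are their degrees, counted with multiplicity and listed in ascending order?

Write f(u) = u^7 + u^6 + u^3 + u.
Roots in F_2: f(0) = 0 → root; f(1) = 0 → root.
Linear factors from roots: (u), (u + 1).
Complete factorization: f(u) = (u)·(u + 1)·(u^2 + u + 1)·(u^3 + u^2 + 1).
Factor degrees with multiplicity: 1 + 1 + 2 + 3 = 7.

1, 1, 2, 3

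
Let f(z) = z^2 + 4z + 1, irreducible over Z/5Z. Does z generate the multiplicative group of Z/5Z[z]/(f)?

No

|GF(5^2)^×| = 5^2 − 1 = 24. Prime factorization: 24 = 2^3·3.
f is primitive ⇔ z has order 24 in GF(5)[z]/(f), i.e. z^(24/q) ≠ 1 for each prime q | 24.
z^(12) mod f = 1
z^(8) mod f = z + 4.
Since z^(12) = 1, the order of z divides 12 < 24; not primitive.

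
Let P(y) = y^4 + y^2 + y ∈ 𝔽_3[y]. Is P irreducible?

Check for roots in 𝔽_3: P(0) = 0 → root; P(1) = 0 → root; P(2) = 1.
P(0) = 0, so (y) divides P(y); P is reducible.

No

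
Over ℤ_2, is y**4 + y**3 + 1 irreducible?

Yes

Write P(y) = y**4 + y**3 + 1.
Check for roots in ℤ_2: P(0) = 1; P(1) = 1.
No roots, so no linear factors.
Monic irreducibles of degree 2 over GF(2): y**2 + y + 1.
None of them divide P (all give nonzero remainder).
No irreducible factor of degree ≤ 2 exists, so P is irreducible over GF(2).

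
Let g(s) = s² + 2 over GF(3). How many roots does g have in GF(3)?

2

Evaluate at each of the 3 elements of GF(3):
g(0) = 2; g(1) = 0 → root; g(2) = 0 → root.
Roots: {1, 2}.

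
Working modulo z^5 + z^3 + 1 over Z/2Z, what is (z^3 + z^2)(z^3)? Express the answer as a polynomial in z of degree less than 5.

Multiply in Z/2Z[z]: (z^3 + z^2)·(z^3) = z^6 + z^5.
Reduce using z^5 ≡ z^3 + 1 (mod z^5 + z^3 + 1).
Reduced: z^4 + z^3 + z + 1.

z^4 + z^3 + z + 1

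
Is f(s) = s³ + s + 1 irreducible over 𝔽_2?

Check for roots in 𝔽_2: f(0) = 1; f(1) = 1.
No roots. A degree-3 polynomial over a field with no linear factor is irreducible.

Yes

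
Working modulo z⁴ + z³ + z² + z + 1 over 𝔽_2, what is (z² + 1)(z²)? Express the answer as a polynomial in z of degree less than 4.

z^3 + z + 1

Multiply in 𝔽_2[z]: (z² + 1)·(z²) = z⁴ + z².
Reduce using z⁴ ≡ z³ + z² + z + 1 (mod z⁴ + z³ + z² + z + 1).
Reduced: z³ + z + 1.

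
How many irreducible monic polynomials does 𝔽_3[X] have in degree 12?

44220

Gauss's count: N_{3}(12) = (1/12) Σ_{d|12} μ(12/d)·3^d.
Divisors of 12: 1, 2, 3, 4, 6, 12; μ(12/d) for each: 0, 1, 0, -1, -1, 1.
Σ = 3^2 − 3^4 − 3^6 + 3^12 = 530640.
N = 530640/12 = 44220.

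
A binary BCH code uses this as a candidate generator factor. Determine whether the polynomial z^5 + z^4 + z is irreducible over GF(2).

No

Write m(z) = z^5 + z^4 + z.
Check for roots in GF(2): m(0) = 0 → root; m(1) = 1.
m(0) = 0, so (z) divides m(z); m is reducible.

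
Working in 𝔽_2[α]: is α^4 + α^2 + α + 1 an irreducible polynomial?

No

Write f(α) = α^4 + α^2 + α + 1.
Check for roots in 𝔽_2: f(0) = 1; f(1) = 0 → root.
f(1) = 0, so (α − 1) divides f(α); f is reducible.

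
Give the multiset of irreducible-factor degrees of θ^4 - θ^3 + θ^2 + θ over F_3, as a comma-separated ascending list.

1, 3

Write g(θ) = θ^4 - θ^3 + θ^2 + θ.
Roots in F_3: g(0) = 0 → root; g(1) = 2; g(2) = 2.
Linear factors from roots: (θ).
Complete factorization: g(θ) = (θ)·(θ^3 - θ^2 + θ + 1).
Factor degrees with multiplicity: 1 + 3 = 4.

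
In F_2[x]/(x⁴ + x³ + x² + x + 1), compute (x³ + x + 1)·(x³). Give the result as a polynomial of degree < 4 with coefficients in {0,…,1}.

Multiply in F_2[x]: (x³ + x + 1)·(x³) = x⁶ + x⁴ + x³.
Reduce using x⁴ ≡ x³ + x² + x + 1 (mod x⁴ + x³ + x² + x + 1).
Reduced: x² + 1.

x^2 + 1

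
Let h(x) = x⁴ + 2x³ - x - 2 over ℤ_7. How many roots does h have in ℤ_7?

4

Evaluate at each of the 7 elements of ℤ_7:
h(0) = 5; h(1) = 0 → root; h(2) = 0 → root; h(3) = 4; h(4) = 0 → root; h(5) = 0 → root; h(6) = 5.
Roots: {1, 2, 4, 5}.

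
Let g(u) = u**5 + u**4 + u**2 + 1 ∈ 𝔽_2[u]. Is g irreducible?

No

Check for roots in 𝔽_2: g(0) = 1; g(1) = 0 → root.
g(1) = 0, so (u − 1) divides g(u); g is reducible.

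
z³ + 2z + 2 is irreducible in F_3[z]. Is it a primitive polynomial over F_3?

No

Write f(z) = z³ + 2z + 2.
|GF(3^3)^×| = 3^3 − 1 = 26. Prime factorization: 26 = 2·13.
f is primitive ⇔ z has order 26 in GF(3)[z]/(f), i.e. z^(26/q) ≠ 1 for each prime q | 26.
z^(13) mod f = 1
z^(2) mod f = z².
Since z^(13) = 1, the order of z divides 13 < 26; not primitive.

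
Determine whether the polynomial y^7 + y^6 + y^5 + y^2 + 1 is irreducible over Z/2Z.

Yes

Write P(y) = y^7 + y^6 + y^5 + y^2 + 1.
Check for roots in Z/2Z: P(0) = 1; P(1) = 1.
No roots, so no linear factors.
Monic irreducibles of degree 2 over GF(2): y^2 + y + 1.
None of them divide P (all give nonzero remainder).
Monic irreducibles of degree 3 over GF(2): y^3 + y + 1, y^3 + y^2 + 1.
None of them divide P (all give nonzero remainder).
No irreducible factor of degree ≤ 3 exists, so P is irreducible over GF(2).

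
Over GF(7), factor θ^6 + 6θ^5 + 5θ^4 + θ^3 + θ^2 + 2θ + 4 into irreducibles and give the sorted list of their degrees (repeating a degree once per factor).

Write h(θ) = θ^6 + 6θ^5 + 5θ^4 + θ^3 + θ^2 + 2θ + 4.
Complete factorization: h(θ) = (θ^2 + 1)·(θ^2 + 2θ + 5)·(θ^2 + 4θ + 5).
Factor degrees with multiplicity: 2 + 2 + 2 = 6.

2, 2, 2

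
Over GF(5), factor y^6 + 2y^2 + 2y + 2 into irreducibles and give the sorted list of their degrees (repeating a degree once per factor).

1, 2, 3

Write h(y) = y^6 + 2y^2 + 2y + 2.
Roots in GF(5): h(0) = 2; h(1) = 2; h(2) = 3; h(3) = 0 → root; h(4) = 3.
Linear factors from roots: (y + 2).
Complete factorization: h(y) = (y + 2)·(y^2 + y + 2)·(y^3 + 2y^2 + 3).
Factor degrees with multiplicity: 1 + 2 + 3 = 6.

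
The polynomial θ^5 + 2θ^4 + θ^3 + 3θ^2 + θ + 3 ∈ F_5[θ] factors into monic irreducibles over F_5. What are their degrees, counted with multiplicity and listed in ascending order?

1, 1, 1, 2

Write f(θ) = θ^5 + 2θ^4 + θ^3 + 3θ^2 + θ + 3.
Roots in F_5: f(0) = 3; f(1) = 1; f(2) = 4; f(3) = 0 → root; f(4) = 0 → root.
Linear factors from roots: (θ + 2), (θ + 1).
Complete factorization: f(θ) = (θ + 2)·(θ + 1)^2·(θ^2 + 3θ + 4).
Factor degrees with multiplicity: 1 + 1 + 1 + 2 = 5.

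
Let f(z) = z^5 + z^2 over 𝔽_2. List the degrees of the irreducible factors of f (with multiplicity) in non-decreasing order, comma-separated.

1, 1, 1, 2

Roots in 𝔽_2: f(0) = 0 → root; f(1) = 0 → root.
Linear factors from roots: (z), (z + 1).
Complete factorization: f(z) = (z + 1)·(z)^2·(z^2 + z + 1).
Factor degrees with multiplicity: 1 + 1 + 1 + 2 = 5.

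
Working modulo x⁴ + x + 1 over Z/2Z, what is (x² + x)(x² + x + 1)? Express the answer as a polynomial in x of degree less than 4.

Multiply in Z/2Z[x]: (x² + x)·(x² + x + 1) = x⁴ + x.
Reduce using x⁴ ≡ x + 1 (mod x⁴ + x + 1).
Reduced: 1.

1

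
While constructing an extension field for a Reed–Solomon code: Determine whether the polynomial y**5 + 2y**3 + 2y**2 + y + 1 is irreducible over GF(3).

Yes

Write P(y) = y**5 + 2y**3 + 2y**2 + y + 1.
Check for roots in GF(3): P(0) = 1; P(1) = 1; P(2) = 2.
No roots, so no linear factors.
Monic irreducibles of degree 2 over GF(3): y**2 + 1, y**2 + y + 2, y**2 + 2y + 2.
None of them divide P (all give nonzero remainder).
No irreducible factor of degree ≤ 2 exists, so P is irreducible over GF(3).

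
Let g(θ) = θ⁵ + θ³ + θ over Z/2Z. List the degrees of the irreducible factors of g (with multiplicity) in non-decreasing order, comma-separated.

1, 2, 2

Roots in Z/2Z: g(0) = 0 → root; g(1) = 1.
Linear factors from roots: (θ).
Complete factorization: g(θ) = (θ)·(θ² + θ + 1)^2.
Factor degrees with multiplicity: 1 + 2 + 2 = 5.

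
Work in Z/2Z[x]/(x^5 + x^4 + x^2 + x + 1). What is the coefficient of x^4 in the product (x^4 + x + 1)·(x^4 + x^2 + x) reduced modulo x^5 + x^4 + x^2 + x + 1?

Multiply in Z/2Z[x]: (x^4 + x + 1)·(x^4 + x^2 + x) = x^8 + x^6 + x^4 + x^3 + x.
Reduce using x^5 ≡ x^4 + x^2 + x + 1 (mod x^5 + x^4 + x^2 + x + 1).
Reduced: x^3 + 1.

0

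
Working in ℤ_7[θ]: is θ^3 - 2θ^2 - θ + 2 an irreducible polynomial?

Write f(θ) = θ^3 - 2θ^2 - θ + 2.
Check for roots in ℤ_7: f(0) = 2; f(1) = 0 → root; f(2) = 0 → root; f(3) = 1; f(4) = 2; f(5) = 2; f(6) = 0 → root.
f(1) = 0, so (θ − 1) divides f(θ); f is reducible.

No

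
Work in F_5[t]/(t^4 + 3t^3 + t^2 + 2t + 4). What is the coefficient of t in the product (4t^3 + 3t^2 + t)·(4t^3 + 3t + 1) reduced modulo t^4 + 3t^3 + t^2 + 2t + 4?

4

Multiply in F_5[t]: (4t^3 + 3t^2 + t)·(4t^3 + 3t + 1) = t^6 + 2t^5 + t^4 + 3t^3 + t^2 + t.
Reduce using t^4 ≡ 2t^3 + 4t^2 + 3t + 1 (mod t^4 + 3t^3 + t^2 + 2t + 4).
Reduced: 3t^3 + t^2 + 4t + 3.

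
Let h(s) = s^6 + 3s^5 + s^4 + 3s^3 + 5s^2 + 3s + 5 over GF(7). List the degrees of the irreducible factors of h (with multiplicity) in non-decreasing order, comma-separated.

1, 1, 1, 1, 2

Linear factors from roots: (s + 6), (s + 5), (s + 2).
Complete factorization: h(s) = (s + 5)·(s + 6)·(s + 2)^2·(s^2 + 2s + 5).
Factor degrees with multiplicity: 1 + 1 + 1 + 1 + 2 = 6.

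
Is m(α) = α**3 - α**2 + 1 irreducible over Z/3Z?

Check for roots in Z/3Z: m(0) = 1; m(1) = 1; m(2) = 2.
No roots. A degree-3 polynomial over a field with no linear factor is irreducible.

Yes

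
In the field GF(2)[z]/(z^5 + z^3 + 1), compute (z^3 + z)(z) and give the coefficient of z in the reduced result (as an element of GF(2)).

Multiply in GF(2)[z]: (z^3 + z)·(z) = z^4 + z^2.
Reduced: z^4 + z^2.

0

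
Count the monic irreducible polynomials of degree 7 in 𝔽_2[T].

18

By the necklace-counting formula, N_2(7) = (1/7) Σ_{d|7} μ(7/d)·2^d.
Divisors of 7: 1, 7; μ(7/d) for each: -1, 1.
Σ = − 2^1 + 2^7 = 126.
N = 126/7 = 18.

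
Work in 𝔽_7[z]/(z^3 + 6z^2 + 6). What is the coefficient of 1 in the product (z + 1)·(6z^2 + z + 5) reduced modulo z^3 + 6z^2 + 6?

4

Multiply in 𝔽_7[z]: (z + 1)·(6z^2 + z + 5) = 6z^3 + 6z + 5.
Reduce using z^3 ≡ z^2 + 1 (mod z^3 + 6z^2 + 6).
Reduced: 6z^2 + 6z + 4.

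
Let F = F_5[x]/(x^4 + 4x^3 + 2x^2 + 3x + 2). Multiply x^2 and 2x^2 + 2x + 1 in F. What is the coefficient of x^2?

Multiply in F_5[x]: (x^2)·(2x^2 + 2x + 1) = 2x^4 + 2x^3 + x^2.
Reduce using x^4 ≡ x^3 + 3x^2 + 2x + 3 (mod x^4 + 4x^3 + 2x^2 + 3x + 2).
Reduced: 4x^3 + 2x^2 + 4x + 1.

2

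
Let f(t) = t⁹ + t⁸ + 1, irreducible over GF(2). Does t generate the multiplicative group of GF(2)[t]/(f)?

|GF(2^9)^×| = 2^9 − 1 = 511. Prime factorization: 511 = 7·73.
f is primitive ⇔ t has order 511 in GF(2)[t]/(f), i.e. t^(511/q) ≠ 1 for each prime q | 511.
t^(73) mod f = 1
t^(7) mod f = t⁷.
Since t^(73) = 1, the order of t divides 73 < 511; not primitive.

No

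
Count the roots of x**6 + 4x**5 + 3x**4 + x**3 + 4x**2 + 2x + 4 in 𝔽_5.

Write g(x) = x**6 + 4x**5 + 3x**4 + x**3 + 4x**2 + 2x + 4.
Evaluate at each of the 5 elements of 𝔽_5:
g(0) = 4; g(1) = 4; g(2) = 2; g(3) = 2; g(4) = 0 → root.
Roots: {4}.

1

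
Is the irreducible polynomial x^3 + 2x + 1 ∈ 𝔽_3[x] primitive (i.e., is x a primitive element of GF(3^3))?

Write f(x) = x^3 + 2x + 1.
|GF(3^3)^×| = 3^3 − 1 = 26. Prime factorization: 26 = 2·13.
f is primitive ⇔ x has order 26 in GF(3)[x]/(f), i.e. x^(26/q) ≠ 1 for each prime q | 26.
x^(13) mod f = 2.
x^(2) mod f = x^2.
None equal 1, so x has full order 26; f is primitive.

Yes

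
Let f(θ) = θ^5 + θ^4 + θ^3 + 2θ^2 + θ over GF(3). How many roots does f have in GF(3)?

3

Evaluate at each of the 3 elements of GF(3):
f(0) = 0 → root; f(1) = 0 → root; f(2) = 0 → root.
Roots: {0, 1, 2}.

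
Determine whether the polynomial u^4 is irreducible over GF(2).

No

Write g(u) = u^4.
Check for roots in GF(2): g(0) = 0 → root; g(1) = 1.
g(0) = 0, so (u) divides g(u); g is reducible.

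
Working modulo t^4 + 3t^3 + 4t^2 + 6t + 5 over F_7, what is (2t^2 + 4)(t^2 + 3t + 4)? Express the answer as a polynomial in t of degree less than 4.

4t^2 + 6

Multiply in F_7[t]: (2t^2 + 4)·(t^2 + 3t + 4) = 2t^4 + 6t^3 + 5t^2 + 5t + 2.
Reduce using t^4 ≡ 4t^3 + 3t^2 + t + 2 (mod t^4 + 3t^3 + 4t^2 + 6t + 5).
Reduced: 4t^2 + 6.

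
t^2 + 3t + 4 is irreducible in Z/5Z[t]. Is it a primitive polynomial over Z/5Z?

Write f(t) = t^2 + 3t + 4.
|GF(5^2)^×| = 5^2 − 1 = 24. Prime factorization: 24 = 2^3·3.
f is primitive ⇔ t has order 24 in GF(5)[t]/(f), i.e. t^(24/q) ≠ 1 for each prime q | 24.
t^(12) mod f = 1
t^(8) mod f = 3t + 4.
Since t^(12) = 1, the order of t divides 12 < 24; not primitive.

No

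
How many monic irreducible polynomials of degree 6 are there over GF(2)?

By the necklace-counting formula, N_2(6) = (1/6) Σ_{d|6} μ(6/d)·2^d.
Divisors of 6: 1, 2, 3, 6; μ(6/d) for each: 1, -1, -1, 1.
Σ = 2^1 − 2^2 − 2^3 + 2^6 = 54.
N = 54/6 = 9.

9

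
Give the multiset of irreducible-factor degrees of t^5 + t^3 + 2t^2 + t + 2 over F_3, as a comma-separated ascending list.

2, 3

Write g(t) = t^5 + t^3 + 2t^2 + t + 2.
Roots in F_3: g(0) = 2; g(1) = 1; g(2) = 1.
Complete factorization: g(t) = (t^2 + t + 2)·(t^3 + 2t^2 + 1).
Factor degrees with multiplicity: 2 + 3 = 5.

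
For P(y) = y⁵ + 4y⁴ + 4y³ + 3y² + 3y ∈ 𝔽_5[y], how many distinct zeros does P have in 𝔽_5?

Evaluate at each of the 5 elements of 𝔽_5:
P(0) = 0 → root; P(1) = 0 → root; P(2) = 1; P(3) = 1; P(4) = 4.
Roots: {0, 1}.

2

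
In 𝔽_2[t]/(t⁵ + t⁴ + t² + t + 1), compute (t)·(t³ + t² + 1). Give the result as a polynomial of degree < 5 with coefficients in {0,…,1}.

t^4 + t^3 + t

Multiply in 𝔽_2[t]: (t)·(t³ + t² + 1) = t⁴ + t³ + t.
Reduced: t⁴ + t³ + t.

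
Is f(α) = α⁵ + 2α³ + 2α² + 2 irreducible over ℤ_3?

Check for roots in ℤ_3: f(0) = 2; f(1) = 1; f(2) = 1.
No roots, so no linear factors.
Monic irreducibles of degree 2 over GF(3): α² + 1, α² + α + 2, α² + 2α + 2.
None of them divide f (all give nonzero remainder).
No irreducible factor of degree ≤ 2 exists, so f is irreducible over GF(3).

Yes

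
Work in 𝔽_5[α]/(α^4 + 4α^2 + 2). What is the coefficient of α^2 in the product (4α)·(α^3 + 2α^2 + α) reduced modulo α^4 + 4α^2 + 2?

3

Multiply in 𝔽_5[α]: (4α)·(α^3 + 2α^2 + α) = 4α^4 + 3α^3 + 4α^2.
Reduce using α^4 ≡ α^2 + 3 (mod α^4 + 4α^2 + 2).
Reduced: 3α^3 + 3α^2 + 2.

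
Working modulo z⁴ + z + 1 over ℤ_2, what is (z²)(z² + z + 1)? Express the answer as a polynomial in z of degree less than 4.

z^3 + z^2 + z + 1

Multiply in ℤ_2[z]: (z²)·(z² + z + 1) = z⁴ + z³ + z².
Reduce using z⁴ ≡ z + 1 (mod z⁴ + z + 1).
Reduced: z³ + z² + z + 1.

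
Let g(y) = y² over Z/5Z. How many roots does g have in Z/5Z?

1

Evaluate at each of the 5 elements of Z/5Z:
g(0) = 0 → root; g(1) = 1; g(2) = 4; g(3) = 4; g(4) = 1.
Roots: {0}.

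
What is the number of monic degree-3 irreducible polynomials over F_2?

2

The number of monic irreducibles of degree 3 over GF(2) is (1/3)·Σ_{d∣3} μ(3/d) 2^d.
Divisors of 3: 1, 3; μ(3/d) for each: -1, 1.
Σ = − 2^1 + 2^3 = 6.
N = 6/3 = 2.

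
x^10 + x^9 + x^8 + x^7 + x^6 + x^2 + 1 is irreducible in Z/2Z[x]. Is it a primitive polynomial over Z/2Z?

Write f(x) = x^10 + x^9 + x^8 + x^7 + x^6 + x^2 + 1.
|GF(2^10)^×| = 2^10 − 1 = 1023. Prime factorization: 1023 = 3·11·31.
f is primitive ⇔ x has order 1023 in GF(2)[x]/(f), i.e. x^(1023/q) ≠ 1 for each prime q | 1023.
x^(341) mod f = 1
x^(93) mod f = x^7 + x^6 + x^5 + x^4 + 1.
x^(33) mod f = x^7 + x^3 + x^2 + x.
Since x^(341) = 1, the order of x divides 341 < 1023; not primitive.

No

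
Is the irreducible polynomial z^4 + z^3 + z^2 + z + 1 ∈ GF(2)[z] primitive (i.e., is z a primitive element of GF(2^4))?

Write f(z) = z^4 + z^3 + z^2 + z + 1.
|GF(2^4)^×| = 2^4 − 1 = 15. Prime factorization: 15 = 3·5.
f is primitive ⇔ z has order 15 in GF(2)[z]/(f), i.e. z^(15/q) ≠ 1 for each prime q | 15.
z^(5) mod f = 1
z^(3) mod f = z^3.
Since z^(5) = 1, the order of z divides 5 < 15; not primitive.

No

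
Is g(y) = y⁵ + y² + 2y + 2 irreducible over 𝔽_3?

Check for roots in 𝔽_3: g(0) = 2; g(1) = 0 → root; g(2) = 0 → root.
g(1) = 0, so (y − 1) divides g(y); g is reducible.

No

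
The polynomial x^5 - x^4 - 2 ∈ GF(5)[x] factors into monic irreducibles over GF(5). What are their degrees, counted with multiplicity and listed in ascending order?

Write f(x) = x^5 - x^4 - 2.
Roots in GF(5): f(0) = 3; f(1) = 3; f(2) = 4; f(3) = 0 → root; f(4) = 1.
Linear factors from roots: (x + 2).
Complete factorization: f(x) = (x + 2)·(x^4 + 2x^3 + x^2 - 2x - 1).
Factor degrees with multiplicity: 1 + 4 = 5.

1, 4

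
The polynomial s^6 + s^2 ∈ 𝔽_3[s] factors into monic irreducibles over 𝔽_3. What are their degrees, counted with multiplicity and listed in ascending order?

Write g(s) = s^6 + s^2.
Roots in 𝔽_3: g(0) = 0 → root; g(1) = 2; g(2) = 2.
Linear factors from roots: (s).
Complete factorization: g(s) = (s)^2·(s^2 + s - 1)·(s^2 - s - 1).
Factor degrees with multiplicity: 1 + 1 + 2 + 2 = 6.

1, 1, 2, 2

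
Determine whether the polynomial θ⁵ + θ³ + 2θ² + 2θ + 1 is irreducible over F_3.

Write f(θ) = θ⁵ + θ³ + 2θ² + 2θ + 1.
Check for roots in F_3: f(0) = 1; f(1) = 1; f(2) = 2.
No roots, so no linear factors.
Monic irreducibles of degree 2 over GF(3): θ² + 1, θ² + θ + 2, θ² + 2θ + 2.
None of them divide f (all give nonzero remainder).
No irreducible factor of degree ≤ 2 exists, so f is irreducible over GF(3).

Yes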